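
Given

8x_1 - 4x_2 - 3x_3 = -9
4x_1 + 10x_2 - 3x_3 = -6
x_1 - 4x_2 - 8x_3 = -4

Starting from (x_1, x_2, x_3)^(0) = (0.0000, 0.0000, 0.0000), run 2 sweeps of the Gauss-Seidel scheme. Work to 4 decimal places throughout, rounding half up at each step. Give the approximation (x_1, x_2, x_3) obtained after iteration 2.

Iteration 1:
  x_1 = (-9 - (-4)·0.0000 - (-3)·0.0000) / (8) = -1.1250
  x_2 = (-6 - (4)·-1.1250 - (-3)·0.0000) / (10) = -0.1500
  x_3 = (-4 - (1)·-1.1250 - (-4)·-0.1500) / (-8) = 0.4344
Iteration 2:
  x_1 = (-9 - (-4)·-0.1500 - (-3)·0.4344) / (8) = -1.0371
  x_2 = (-6 - (4)·-1.0371 - (-3)·0.4344) / (10) = -0.0548
  x_3 = (-4 - (1)·-1.0371 - (-4)·-0.0548) / (-8) = 0.3978

(-1.0371, -0.0548, 0.3978)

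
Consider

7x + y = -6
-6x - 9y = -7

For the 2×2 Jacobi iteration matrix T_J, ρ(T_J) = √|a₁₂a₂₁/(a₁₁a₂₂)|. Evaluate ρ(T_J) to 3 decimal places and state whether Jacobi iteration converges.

a₁₂a₂₁/(a₁₁a₂₂) = (1)·(-6) / ((7)·(-9)) = 0.095238
ρ = √|0.095238| = √0.095238 = 0.309
ρ < 1, so Jacobi converges

0.309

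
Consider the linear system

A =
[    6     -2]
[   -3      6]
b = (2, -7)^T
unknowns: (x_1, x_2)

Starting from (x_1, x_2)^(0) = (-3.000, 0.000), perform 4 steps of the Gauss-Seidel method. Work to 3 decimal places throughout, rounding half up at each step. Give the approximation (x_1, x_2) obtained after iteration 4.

Iteration 1:
  x_1 = (2 - (-2)·0.000) / (6) = 0.333
  x_2 = (-7 - (-3)·0.333) / (6) = -1.000
Iteration 2:
  x_1 = (2 - (-2)·-1.000) / (6) = 0.000
  x_2 = (-7 - (-3)·0.000) / (6) = -1.167
Iteration 3:
  x_1 = (2 - (-2)·-1.167) / (6) = -0.056
  x_2 = (-7 - (-3)·-0.056) / (6) = -1.195
Iteration 4:
  x_1 = (2 - (-2)·-1.195) / (6) = -0.065
  x_2 = (-7 - (-3)·-0.065) / (6) = -1.199

(-0.065, -1.199)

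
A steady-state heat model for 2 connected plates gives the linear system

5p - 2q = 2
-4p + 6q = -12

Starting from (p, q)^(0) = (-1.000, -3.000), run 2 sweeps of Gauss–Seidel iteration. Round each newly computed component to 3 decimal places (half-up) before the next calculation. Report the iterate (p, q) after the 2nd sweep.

Iteration 1:
  p = (2 - (-2)·-3.000) / (5) = -0.800
  q = (-12 - (-4)·-0.800) / (6) = -2.533
Iteration 2:
  p = (2 - (-2)·-2.533) / (5) = -0.613
  q = (-12 - (-4)·-0.613) / (6) = -2.409

(-0.613, -2.409)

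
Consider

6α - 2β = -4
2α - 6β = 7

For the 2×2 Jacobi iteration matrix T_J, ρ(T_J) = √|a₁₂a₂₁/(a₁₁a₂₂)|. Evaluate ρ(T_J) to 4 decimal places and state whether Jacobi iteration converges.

0.3333

a₁₂a₂₁/(a₁₁a₂₂) = (-2)·(2) / ((6)·(-6)) = 0.111111
ρ = √|0.111111| = √0.111111 = 0.3333
ρ < 1, so Jacobi converges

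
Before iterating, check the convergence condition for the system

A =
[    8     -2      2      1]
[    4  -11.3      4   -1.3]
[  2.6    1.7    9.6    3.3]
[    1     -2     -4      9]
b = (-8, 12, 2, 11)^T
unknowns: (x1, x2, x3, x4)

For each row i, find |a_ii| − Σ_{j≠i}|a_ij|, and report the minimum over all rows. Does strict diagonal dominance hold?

2

row 1: |8| − (2+2+1) = 3
row 2: |-11.3| − (4+4+1.3) = 2
row 3: |9.6| − (2.6+1.7+3.3) = 2
row 4: |9| − (1+2+4) = 2
minimum over rows = 2 → strictly diagonally dominant (convergence guaranteed)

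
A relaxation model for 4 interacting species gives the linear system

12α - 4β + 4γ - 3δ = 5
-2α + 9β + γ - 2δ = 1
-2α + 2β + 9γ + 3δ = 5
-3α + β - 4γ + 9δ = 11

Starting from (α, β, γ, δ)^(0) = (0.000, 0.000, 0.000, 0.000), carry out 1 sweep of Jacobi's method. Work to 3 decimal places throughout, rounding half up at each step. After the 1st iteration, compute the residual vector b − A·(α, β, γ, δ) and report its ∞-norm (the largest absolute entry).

3.366

Iteration 1:
  α = (5 - (-4)·0.000 - (4)·0.000 - (-3)·0.000) / (12) = 0.417
  β = (1 - (-2)·0.000 - (1)·0.000 - (-2)·0.000) / (9) = 0.111
  γ = (5 - (-2)·0.000 - (2)·0.000 - (3)·0.000) / (9) = 0.556
  δ = (11 - (-3)·0.000 - (1)·0.000 - (-4)·0.000) / (9) = 1.222
Residual b − A·x = (1.882, 2.723, -3.058, 3.366); ∞-norm = 3.366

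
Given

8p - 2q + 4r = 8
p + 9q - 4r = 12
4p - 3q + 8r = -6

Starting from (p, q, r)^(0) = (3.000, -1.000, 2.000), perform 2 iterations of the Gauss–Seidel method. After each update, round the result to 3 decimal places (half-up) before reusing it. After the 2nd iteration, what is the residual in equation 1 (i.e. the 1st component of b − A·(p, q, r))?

2.918

Iteration 1:
  p = (8 - (-2)·-1.000 - (4)·2.000) / (8) = -0.250
  q = (12 - (1)·-0.250 - (-4)·2.000) / (9) = 2.250
  r = (-6 - (4)·-0.250 - (-3)·2.250) / (8) = 0.219
Iteration 2:
  p = (8 - (-2)·2.250 - (4)·0.219) / (8) = 1.453
  q = (12 - (1)·1.453 - (-4)·0.219) / (9) = 1.269
  r = (-6 - (4)·1.453 - (-3)·1.269) / (8) = -1.001
Residual b − A·x = (2.918, -4.878, 0.003)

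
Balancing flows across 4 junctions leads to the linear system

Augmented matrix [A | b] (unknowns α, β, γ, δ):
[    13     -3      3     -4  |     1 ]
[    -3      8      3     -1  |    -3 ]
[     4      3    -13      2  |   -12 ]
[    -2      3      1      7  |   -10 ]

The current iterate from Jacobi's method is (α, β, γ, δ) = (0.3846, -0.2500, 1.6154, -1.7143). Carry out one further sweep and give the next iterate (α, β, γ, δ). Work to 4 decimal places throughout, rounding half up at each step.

One sweep:
  α = (1 - (-3)·-0.2500 - (3)·1.6154 - (-4)·-1.7143) / (13) = -0.8810
  β = (-3 - (-3)·0.3846 - (3)·1.6154 - (-1)·-1.7143) / (8) = -1.0508
  γ = (-12 - (4)·0.3846 - (3)·-0.2500 - (2)·-1.7143) / (-13) = 0.7200
  δ = (-10 - (-2)·0.3846 - (3)·-0.2500 - (1)·1.6154) / (7) = -1.4423

(-0.8810, -1.0508, 0.7200, -1.4423)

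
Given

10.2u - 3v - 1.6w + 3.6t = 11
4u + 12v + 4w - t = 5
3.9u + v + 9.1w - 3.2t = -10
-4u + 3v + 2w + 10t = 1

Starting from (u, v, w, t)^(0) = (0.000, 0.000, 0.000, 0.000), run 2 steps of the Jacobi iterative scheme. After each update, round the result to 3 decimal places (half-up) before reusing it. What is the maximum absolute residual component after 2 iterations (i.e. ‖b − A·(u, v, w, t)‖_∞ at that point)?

2.758

Iteration 1:
  u = (11 - (-3)·0.000 - (-1.6)·0.000 - (3.6)·0.000) / (10.2) = 1.078
  v = (5 - (4)·0.000 - (4)·0.000 - (-1)·0.000) / (12) = 0.417
  w = (-10 - (3.9)·0.000 - (1)·0.000 - (-3.2)·0.000) / (9.1) = -1.099
  t = (1 - (-4)·0.000 - (3)·0.000 - (2)·0.000) / (10) = 0.100
Iteration 2:
  u = (11 - (-3)·0.417 - (-1.6)·-1.099 - (3.6)·0.100) / (10.2) = 0.993
  v = (5 - (4)·1.078 - (4)·-1.099 - (-1)·0.100) / (12) = 0.432
  w = (-10 - (3.9)·1.078 - (1)·0.417 - (-3.2)·0.100) / (9.1) = -1.572
  t = (1 - (-4)·1.078 - (3)·0.417 - (2)·-1.099) / (10) = 0.626
Residual b − A·x = (-2.601, 2.758, 2.004, 0.560); ∞-norm = 2.758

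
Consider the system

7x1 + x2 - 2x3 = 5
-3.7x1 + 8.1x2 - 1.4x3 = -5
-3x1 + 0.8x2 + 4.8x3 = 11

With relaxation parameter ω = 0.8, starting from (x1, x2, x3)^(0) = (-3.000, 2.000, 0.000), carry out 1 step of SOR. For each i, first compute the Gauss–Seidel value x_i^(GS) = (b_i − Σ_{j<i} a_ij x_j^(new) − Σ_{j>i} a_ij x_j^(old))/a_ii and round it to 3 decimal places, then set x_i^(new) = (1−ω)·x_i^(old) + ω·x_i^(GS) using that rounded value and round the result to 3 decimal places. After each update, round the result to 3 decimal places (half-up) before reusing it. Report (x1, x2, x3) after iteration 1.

(-0.257, -0.188, 1.730)

Iteration 1:
  x1: GS value = (5 - (1)·2.000 - (-2)·0.000) / (7) = 0.429;  x1 ← (1−ω)·-3.000 + ω·0.429 = -0.257
  x2: GS value = (-5 - (-3.7)·-0.257 - (-1.4)·0.000) / (8.1) = -0.735;  x2 ← (1−ω)·2.000 + ω·-0.735 = -0.188
  x3: GS value = (11 - (-3)·-0.257 - (0.8)·-0.188) / (4.8) = 2.162;  x3 ← (1−ω)·0.000 + ω·2.162 = 1.730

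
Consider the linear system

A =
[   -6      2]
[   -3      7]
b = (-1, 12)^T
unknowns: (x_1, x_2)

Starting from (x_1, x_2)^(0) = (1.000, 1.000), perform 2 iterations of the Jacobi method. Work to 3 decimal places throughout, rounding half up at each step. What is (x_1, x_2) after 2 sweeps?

Iteration 1:
  x_1 = (-1 - (2)·1.000) / (-6) = 0.500
  x_2 = (12 - (-3)·1.000) / (7) = 2.143
Iteration 2:
  x_1 = (-1 - (2)·2.143) / (-6) = 0.881
  x_2 = (12 - (-3)·0.500) / (7) = 1.929

(0.881, 1.929)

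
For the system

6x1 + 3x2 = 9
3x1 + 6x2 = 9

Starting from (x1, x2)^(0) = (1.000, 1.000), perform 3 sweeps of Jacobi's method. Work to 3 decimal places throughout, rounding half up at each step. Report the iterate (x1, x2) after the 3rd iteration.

Iteration 1:
  x1 = (9 - (3)·1.000) / (6) = 1.000
  x2 = (9 - (3)·1.000) / (6) = 1.000
Iteration 2:
  x1 = (9 - (3)·1.000) / (6) = 1.000
  x2 = (9 - (3)·1.000) / (6) = 1.000
Iteration 3:
  x1 = (9 - (3)·1.000) / (6) = 1.000
  x2 = (9 - (3)·1.000) / (6) = 1.000

(1.000, 1.000)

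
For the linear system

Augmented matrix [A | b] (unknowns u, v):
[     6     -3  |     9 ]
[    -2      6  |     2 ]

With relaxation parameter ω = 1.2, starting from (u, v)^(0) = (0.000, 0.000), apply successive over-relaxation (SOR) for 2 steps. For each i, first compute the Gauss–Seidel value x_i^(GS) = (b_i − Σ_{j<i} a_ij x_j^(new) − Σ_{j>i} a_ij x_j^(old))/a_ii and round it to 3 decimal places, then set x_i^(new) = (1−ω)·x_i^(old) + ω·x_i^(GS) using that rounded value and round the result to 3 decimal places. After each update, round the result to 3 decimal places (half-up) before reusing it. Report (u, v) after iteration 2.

(2.112, 1.020)

Iteration 1:
  u: GS value = (9 - (-3)·0.000) / (6) = 1.500;  u ← (1−ω)·0.000 + ω·1.500 = 1.800
  v: GS value = (2 - (-2)·1.800) / (6) = 0.933;  v ← (1−ω)·0.000 + ω·0.933 = 1.120
Iteration 2:
  u: GS value = (9 - (-3)·1.120) / (6) = 2.060;  u ← (1−ω)·1.800 + ω·2.060 = 2.112
  v: GS value = (2 - (-2)·2.112) / (6) = 1.037;  v ← (1−ω)·1.120 + ω·1.037 = 1.020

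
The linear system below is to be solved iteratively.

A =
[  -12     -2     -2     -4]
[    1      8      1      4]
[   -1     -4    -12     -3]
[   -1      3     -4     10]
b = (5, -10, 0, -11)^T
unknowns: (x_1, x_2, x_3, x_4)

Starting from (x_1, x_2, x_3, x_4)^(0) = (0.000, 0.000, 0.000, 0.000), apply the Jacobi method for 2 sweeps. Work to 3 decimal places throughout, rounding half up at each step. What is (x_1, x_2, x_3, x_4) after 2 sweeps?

(0.158, -0.648, 0.726, -0.767)

Iteration 1:
  x_1 = (5 - (-2)·0.000 - (-2)·0.000 - (-4)·0.000) / (-12) = -0.417
  x_2 = (-10 - (1)·0.000 - (1)·0.000 - (4)·0.000) / (8) = -1.250
  x_3 = (0 - (-1)·0.000 - (-4)·0.000 - (-3)·0.000) / (-12) = 0.000
  x_4 = (-11 - (-1)·0.000 - (3)·0.000 - (-4)·0.000) / (10) = -1.100
Iteration 2:
  x_1 = (5 - (-2)·-1.250 - (-2)·0.000 - (-4)·-1.100) / (-12) = 0.158
  x_2 = (-10 - (1)·-0.417 - (1)·0.000 - (4)·-1.100) / (8) = -0.648
  x_3 = (0 - (-1)·-0.417 - (-4)·-1.250 - (-3)·-1.100) / (-12) = 0.726
  x_4 = (-11 - (-1)·-0.417 - (3)·-1.250 - (-4)·0.000) / (10) = -0.767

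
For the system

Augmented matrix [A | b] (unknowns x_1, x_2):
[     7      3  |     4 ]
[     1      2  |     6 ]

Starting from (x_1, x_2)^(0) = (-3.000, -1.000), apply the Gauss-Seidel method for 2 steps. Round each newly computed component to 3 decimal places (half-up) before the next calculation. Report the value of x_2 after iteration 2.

3.250

Iteration 1:
  x_1 = (4 - (3)·-1.000) / (7) = 1.000
  x_2 = (6 - (1)·1.000) / (2) = 2.500
Iteration 2:
  x_1 = (4 - (3)·2.500) / (7) = -0.500
  x_2 = (6 - (1)·-0.500) / (2) = 3.250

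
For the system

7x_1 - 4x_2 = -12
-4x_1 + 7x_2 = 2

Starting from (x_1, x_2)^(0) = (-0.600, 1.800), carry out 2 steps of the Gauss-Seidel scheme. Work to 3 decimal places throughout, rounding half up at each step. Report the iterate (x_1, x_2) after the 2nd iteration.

Iteration 1:
  x_1 = (-12 - (-4)·1.800) / (7) = -0.686
  x_2 = (2 - (-4)·-0.686) / (7) = -0.106
Iteration 2:
  x_1 = (-12 - (-4)·-0.106) / (7) = -1.775
  x_2 = (2 - (-4)·-1.775) / (7) = -0.729

(-1.775, -0.729)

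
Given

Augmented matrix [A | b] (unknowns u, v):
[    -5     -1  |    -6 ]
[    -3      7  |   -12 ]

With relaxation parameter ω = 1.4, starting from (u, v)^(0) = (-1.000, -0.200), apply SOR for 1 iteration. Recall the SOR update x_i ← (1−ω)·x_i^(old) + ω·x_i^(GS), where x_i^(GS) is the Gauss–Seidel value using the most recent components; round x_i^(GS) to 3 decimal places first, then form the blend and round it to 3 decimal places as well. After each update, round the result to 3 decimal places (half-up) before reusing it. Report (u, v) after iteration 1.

Iteration 1:
  u: GS value = (-6 - (-1)·-0.200) / (-5) = 1.240;  u ← (1−ω)·-1.000 + ω·1.240 = 2.136
  v: GS value = (-12 - (-3)·2.136) / (7) = -0.799;  v ← (1−ω)·-0.200 + ω·-0.799 = -1.039

(2.136, -1.039)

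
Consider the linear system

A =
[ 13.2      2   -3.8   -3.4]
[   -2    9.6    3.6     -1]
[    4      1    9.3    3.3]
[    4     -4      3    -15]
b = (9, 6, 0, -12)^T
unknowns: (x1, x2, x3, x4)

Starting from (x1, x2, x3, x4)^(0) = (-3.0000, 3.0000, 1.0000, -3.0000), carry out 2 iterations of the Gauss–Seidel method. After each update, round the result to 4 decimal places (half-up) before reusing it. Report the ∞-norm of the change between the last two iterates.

Iteration 1:
  x1 = (9 - (2)·3.0000 - (-3.8)·1.0000 - (-3.4)·-3.0000) / (13.2) = -0.2576
  x2 = (6 - (-2)·-0.2576 - (3.6)·1.0000 - (-1)·-3.0000) / (9.6) = -0.1162
  x3 = (0 - (4)·-0.2576 - (1)·-0.1162 - (3.3)·-3.0000) / (9.3) = 1.1878
  x4 = (-12 - (4)·-0.2576 - (-4)·-0.1162 - (3)·1.1878) / (-15) = 0.9999
Iteration 2:
  x1 = (9 - (2)·-0.1162 - (-3.8)·1.1878 - (-3.4)·0.9999) / (13.2) = 1.2989
  x2 = (6 - (-2)·1.2989 - (3.6)·1.1878 - (-1)·0.9999) / (9.6) = 0.5543
  x3 = (0 - (4)·1.2989 - (1)·0.5543 - (3.3)·0.9999) / (9.3) = -0.9731
  x4 = (-12 - (4)·1.2989 - (-4)·0.5543 - (3)·-0.9731) / (-15) = 0.8039
Change: (1.5565, 0.6705, -2.1609, -0.1960) → max |·| = 2.1609

2.1609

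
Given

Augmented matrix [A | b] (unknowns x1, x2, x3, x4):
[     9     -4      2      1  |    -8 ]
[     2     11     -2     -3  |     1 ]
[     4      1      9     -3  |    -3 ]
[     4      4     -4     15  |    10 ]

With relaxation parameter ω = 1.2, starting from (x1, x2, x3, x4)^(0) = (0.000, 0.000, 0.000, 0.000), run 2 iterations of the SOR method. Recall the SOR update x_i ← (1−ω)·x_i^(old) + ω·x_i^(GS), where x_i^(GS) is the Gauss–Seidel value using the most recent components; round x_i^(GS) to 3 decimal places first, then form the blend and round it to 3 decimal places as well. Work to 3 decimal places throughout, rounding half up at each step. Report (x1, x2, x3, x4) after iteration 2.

Iteration 1:
  x1: GS value = (-8 - (-4)·0.000 - (2)·0.000 - (1)·0.000) / (9) = -0.889;  x1 ← (1−ω)·0.000 + ω·-0.889 = -1.067
  x2: GS value = (1 - (2)·-1.067 - (-2)·0.000 - (-3)·0.000) / (11) = 0.285;  x2 ← (1−ω)·0.000 + ω·0.285 = 0.342
  x3: GS value = (-3 - (4)·-1.067 - (1)·0.342 - (-3)·0.000) / (9) = 0.103;  x3 ← (1−ω)·0.000 + ω·0.103 = 0.124
  x4: GS value = (10 - (4)·-1.067 - (4)·0.342 - (-4)·0.124) / (15) = 0.893;  x4 ← (1−ω)·0.000 + ω·0.893 = 1.072
Iteration 2:
  x1: GS value = (-8 - (-4)·0.342 - (2)·0.124 - (1)·1.072) / (9) = -0.884;  x1 ← (1−ω)·-1.067 + ω·-0.884 = -0.847
  x2: GS value = (1 - (2)·-0.847 - (-2)·0.124 - (-3)·1.072) / (11) = 0.560;  x2 ← (1−ω)·0.342 + ω·0.560 = 0.604
  x3: GS value = (-3 - (4)·-0.847 - (1)·0.604 - (-3)·1.072) / (9) = 0.333;  x3 ← (1−ω)·0.124 + ω·0.333 = 0.375
  x4: GS value = (10 - (4)·-0.847 - (4)·0.604 - (-4)·0.375) / (15) = 0.831;  x4 ← (1−ω)·1.072 + ω·0.831 = 0.783

(-0.847, 0.604, 0.375, 0.783)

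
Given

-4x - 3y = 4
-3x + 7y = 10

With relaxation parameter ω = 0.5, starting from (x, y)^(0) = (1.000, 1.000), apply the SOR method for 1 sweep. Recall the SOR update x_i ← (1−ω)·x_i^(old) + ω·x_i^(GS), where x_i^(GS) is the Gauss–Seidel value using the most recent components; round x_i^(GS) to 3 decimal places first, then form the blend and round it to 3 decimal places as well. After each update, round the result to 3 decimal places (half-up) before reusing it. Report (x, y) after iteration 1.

Iteration 1:
  x: GS value = (4 - (-3)·1.000) / (-4) = -1.750;  x ← (1−ω)·1.000 + ω·-1.750 = -0.375
  y: GS value = (10 - (-3)·-0.375) / (7) = 1.268;  y ← (1−ω)·1.000 + ω·1.268 = 1.134

(-0.375, 1.134)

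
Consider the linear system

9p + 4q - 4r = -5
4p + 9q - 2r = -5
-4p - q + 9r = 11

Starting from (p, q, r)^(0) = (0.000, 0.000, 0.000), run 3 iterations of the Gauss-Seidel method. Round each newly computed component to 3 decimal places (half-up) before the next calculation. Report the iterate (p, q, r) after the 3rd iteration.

Iteration 1:
  p = (-5 - (4)·0.000 - (-4)·0.000) / (9) = -0.556
  q = (-5 - (4)·-0.556 - (-2)·0.000) / (9) = -0.308
  r = (11 - (-4)·-0.556 - (-1)·-0.308) / (9) = 0.941
Iteration 2:
  p = (-5 - (4)·-0.308 - (-4)·0.941) / (9) = 0.000
  q = (-5 - (4)·0.000 - (-2)·0.941) / (9) = -0.346
  r = (11 - (-4)·0.000 - (-1)·-0.346) / (9) = 1.184
Iteration 3:
  p = (-5 - (4)·-0.346 - (-4)·1.184) / (9) = 0.124
  q = (-5 - (4)·0.124 - (-2)·1.184) / (9) = -0.348
  r = (11 - (-4)·0.124 - (-1)·-0.348) / (9) = 1.239

(0.124, -0.348, 1.239)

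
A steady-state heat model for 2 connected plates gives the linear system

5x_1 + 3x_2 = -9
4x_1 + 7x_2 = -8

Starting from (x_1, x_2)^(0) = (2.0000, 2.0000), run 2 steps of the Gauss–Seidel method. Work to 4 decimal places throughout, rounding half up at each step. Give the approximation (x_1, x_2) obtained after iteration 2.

(-2.1428, 0.0816)

Iteration 1:
  x_1 = (-9 - (3)·2.0000) / (5) = -3.0000
  x_2 = (-8 - (4)·-3.0000) / (7) = 0.5714
Iteration 2:
  x_1 = (-9 - (3)·0.5714) / (5) = -2.1428
  x_2 = (-8 - (4)·-2.1428) / (7) = 0.0816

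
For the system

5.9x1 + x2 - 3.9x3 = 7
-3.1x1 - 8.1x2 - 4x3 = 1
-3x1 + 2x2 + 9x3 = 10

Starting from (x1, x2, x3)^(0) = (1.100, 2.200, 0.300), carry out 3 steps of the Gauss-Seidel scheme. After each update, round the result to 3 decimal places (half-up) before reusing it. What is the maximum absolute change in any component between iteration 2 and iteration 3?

0.660

Iteration 1:
  x1 = (7 - (1)·2.200 - (-3.9)·0.300) / (5.9) = 1.012
  x2 = (1 - (-3.1)·1.012 - (-4)·0.300) / (-8.1) = -0.659
  x3 = (10 - (-3)·1.012 - (2)·-0.659) / (9) = 1.595
Iteration 2:
  x1 = (7 - (1)·-0.659 - (-3.9)·1.595) / (5.9) = 2.352
  x2 = (1 - (-3.1)·2.352 - (-4)·1.595) / (-8.1) = -1.811
  x3 = (10 - (-3)·2.352 - (2)·-1.811) / (9) = 2.298
Iteration 3:
  x1 = (7 - (1)·-1.811 - (-3.9)·2.298) / (5.9) = 3.012
  x2 = (1 - (-3.1)·3.012 - (-4)·2.298) / (-8.1) = -2.411
  x3 = (10 - (-3)·3.012 - (2)·-2.411) / (9) = 2.651
Change: (0.660, -0.600, 0.353) → max |·| = 0.660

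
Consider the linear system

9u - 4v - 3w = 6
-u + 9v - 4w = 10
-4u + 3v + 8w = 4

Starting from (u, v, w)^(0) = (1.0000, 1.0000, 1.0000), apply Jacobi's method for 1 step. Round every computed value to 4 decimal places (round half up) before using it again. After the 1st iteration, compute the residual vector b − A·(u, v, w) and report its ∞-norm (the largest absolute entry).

1.5422

Iteration 1:
  u = (6 - (-4)·1.0000 - (-3)·1.0000) / (9) = 1.4444
  v = (10 - (-1)·1.0000 - (-4)·1.0000) / (9) = 1.6667
  w = (4 - (-4)·1.0000 - (3)·1.0000) / (8) = 0.6250
Residual b − A·x = (1.5422, -1.0559, -0.2225); ∞-norm = 1.5422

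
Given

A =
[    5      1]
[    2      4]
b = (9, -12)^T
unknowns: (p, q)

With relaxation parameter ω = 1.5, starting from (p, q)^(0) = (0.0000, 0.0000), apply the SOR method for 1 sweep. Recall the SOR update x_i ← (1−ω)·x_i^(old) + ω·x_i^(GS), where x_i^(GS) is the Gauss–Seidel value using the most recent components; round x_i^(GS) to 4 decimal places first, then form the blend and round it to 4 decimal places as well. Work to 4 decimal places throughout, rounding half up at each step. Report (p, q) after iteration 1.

Iteration 1:
  p: GS value = (9 - (1)·0.0000) / (5) = 1.8000;  p ← (1−ω)·0.0000 + ω·1.8000 = 2.7000
  q: GS value = (-12 - (2)·2.7000) / (4) = -4.3500;  q ← (1−ω)·0.0000 + ω·-4.3500 = -6.5250

(2.7000, -6.5250)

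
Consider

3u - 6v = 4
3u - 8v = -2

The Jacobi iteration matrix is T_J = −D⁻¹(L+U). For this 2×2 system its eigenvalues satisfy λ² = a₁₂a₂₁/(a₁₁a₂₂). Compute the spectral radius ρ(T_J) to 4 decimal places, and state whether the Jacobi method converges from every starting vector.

0.8660

a₁₂a₂₁/(a₁₁a₂₂) = (-6)·(3) / ((3)·(-8)) = 0.750000
ρ = √|0.750000| = √0.750000 = 0.8660
ρ < 1, so Jacobi converges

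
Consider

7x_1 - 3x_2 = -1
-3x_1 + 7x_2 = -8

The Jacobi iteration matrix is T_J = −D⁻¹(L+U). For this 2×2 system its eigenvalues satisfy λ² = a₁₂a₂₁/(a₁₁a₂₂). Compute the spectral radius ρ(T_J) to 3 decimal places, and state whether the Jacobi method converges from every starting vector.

0.429

a₁₂a₂₁/(a₁₁a₂₂) = (-3)·(-3) / ((7)·(7)) = 0.183673
ρ = √|0.183673| = √0.183673 = 0.429
ρ < 1, so Jacobi converges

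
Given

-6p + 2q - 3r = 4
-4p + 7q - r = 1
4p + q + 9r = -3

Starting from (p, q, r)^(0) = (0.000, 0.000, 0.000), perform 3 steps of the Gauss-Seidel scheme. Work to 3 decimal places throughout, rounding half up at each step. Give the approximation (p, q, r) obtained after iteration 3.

(-0.774, -0.296, 0.044)

Iteration 1:
  p = (4 - (2)·0.000 - (-3)·0.000) / (-6) = -0.667
  q = (1 - (-4)·-0.667 - (-1)·0.000) / (7) = -0.238
  r = (-3 - (4)·-0.667 - (1)·-0.238) / (9) = -0.010
Iteration 2:
  p = (4 - (2)·-0.238 - (-3)·-0.010) / (-6) = -0.741
  q = (1 - (-4)·-0.741 - (-1)·-0.010) / (7) = -0.282
  r = (-3 - (4)·-0.741 - (1)·-0.282) / (9) = 0.027
Iteration 3:
  p = (4 - (2)·-0.282 - (-3)·0.027) / (-6) = -0.774
  q = (1 - (-4)·-0.774 - (-1)·0.027) / (7) = -0.296
  r = (-3 - (4)·-0.774 - (1)·-0.296) / (9) = 0.044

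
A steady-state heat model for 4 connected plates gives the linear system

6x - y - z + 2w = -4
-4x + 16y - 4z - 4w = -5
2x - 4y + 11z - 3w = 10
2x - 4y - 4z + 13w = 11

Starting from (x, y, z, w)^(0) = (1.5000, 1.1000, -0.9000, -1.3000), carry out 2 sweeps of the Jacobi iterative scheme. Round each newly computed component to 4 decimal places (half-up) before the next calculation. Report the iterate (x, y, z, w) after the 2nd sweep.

Iteration 1:
  x = (-4 - (-1)·1.1000 - (-1)·-0.9000 - (2)·-1.3000) / (6) = -0.2000
  y = (-5 - (-4)·1.5000 - (-4)·-0.9000 - (-4)·-1.3000) / (16) = -0.4875
  z = (10 - (2)·1.5000 - (-4)·1.1000 - (-3)·-1.3000) / (11) = 0.6818
  w = (11 - (2)·1.5000 - (-4)·1.1000 - (-4)·-0.9000) / (13) = 0.6769
Iteration 2:
  x = (-4 - (-1)·-0.4875 - (-1)·0.6818 - (2)·0.6769) / (6) = -0.8599
  y = (-5 - (-4)·-0.2000 - (-4)·0.6818 - (-4)·0.6769) / (16) = -0.0228
  z = (10 - (2)·-0.2000 - (-4)·-0.4875 - (-3)·0.6769) / (11) = 0.9528
  w = (11 - (2)·-0.2000 - (-4)·-0.4875 - (-4)·0.6818) / (13) = 0.9367

(-0.8599, -0.0228, 0.9528, 0.9367)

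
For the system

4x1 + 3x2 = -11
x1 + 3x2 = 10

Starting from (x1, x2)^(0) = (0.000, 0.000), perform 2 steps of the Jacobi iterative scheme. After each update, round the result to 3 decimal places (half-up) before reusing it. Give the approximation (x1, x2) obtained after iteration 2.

(-5.250, 4.250)

Iteration 1:
  x1 = (-11 - (3)·0.000) / (4) = -2.750
  x2 = (10 - (1)·0.000) / (3) = 3.333
Iteration 2:
  x1 = (-11 - (3)·3.333) / (4) = -5.250
  x2 = (10 - (1)·-2.750) / (3) = 4.250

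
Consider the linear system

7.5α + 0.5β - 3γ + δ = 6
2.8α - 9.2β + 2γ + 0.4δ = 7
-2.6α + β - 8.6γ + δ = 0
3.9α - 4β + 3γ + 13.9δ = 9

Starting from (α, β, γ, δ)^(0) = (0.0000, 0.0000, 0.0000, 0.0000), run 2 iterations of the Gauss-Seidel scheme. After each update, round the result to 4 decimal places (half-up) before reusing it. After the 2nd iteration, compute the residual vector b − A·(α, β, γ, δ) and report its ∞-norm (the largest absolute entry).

Iteration 1:
  α = (6 - (0.5)·0.0000 - (-3)·0.0000 - (1)·0.0000) / (7.5) = 0.8000
  β = (7 - (2.8)·0.8000 - (2)·0.0000 - (0.4)·0.0000) / (-9.2) = -0.5174
  γ = (0 - (-2.6)·0.8000 - (1)·-0.5174 - (1)·0.0000) / (-8.6) = -0.3020
  δ = (9 - (3.9)·0.8000 - (-4)·-0.5174 - (3)·-0.3020) / (13.9) = 0.3393
Iteration 2:
  α = (6 - (0.5)·-0.5174 - (-3)·-0.3020 - (1)·0.3393) / (7.5) = 0.6685
  β = (7 - (2.8)·0.6685 - (2)·-0.3020 - (0.4)·0.3393) / (-9.2) = -0.6083
  γ = (0 - (-2.6)·0.6685 - (1)·-0.6083 - (1)·0.3393) / (-8.6) = -0.2334
  δ = (9 - (3.9)·0.6685 - (-4)·-0.6083 - (3)·-0.2334) / (13.9) = 0.3352
Residual b − A·x = (0.2550, -0.1354, 0.0040, 0.0006); ∞-norm = 0.2550

0.2550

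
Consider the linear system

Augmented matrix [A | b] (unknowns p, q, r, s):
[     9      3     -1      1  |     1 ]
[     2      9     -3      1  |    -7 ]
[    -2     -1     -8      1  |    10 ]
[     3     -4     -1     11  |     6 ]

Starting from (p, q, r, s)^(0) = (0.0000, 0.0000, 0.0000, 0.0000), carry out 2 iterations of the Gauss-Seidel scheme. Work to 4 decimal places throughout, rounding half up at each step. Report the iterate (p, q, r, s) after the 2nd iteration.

Iteration 1:
  p = (1 - (3)·0.0000 - (-1)·0.0000 - (1)·0.0000) / (9) = 0.1111
  q = (-7 - (2)·0.1111 - (-3)·0.0000 - (1)·0.0000) / (9) = -0.8025
  r = (10 - (-2)·0.1111 - (-1)·-0.8025 - (1)·0.0000) / (-8) = -1.1775
  s = (6 - (3)·0.1111 - (-4)·-0.8025 - (-1)·-1.1775) / (11) = 0.1163
Iteration 2:
  p = (1 - (3)·-0.8025 - (-1)·-1.1775 - (1)·0.1163) / (9) = 0.2349
  q = (-7 - (2)·0.2349 - (-3)·-1.1775 - (1)·0.1163) / (9) = -1.2354
  r = (10 - (-2)·0.2349 - (-1)·-1.2354 - (1)·0.1163) / (-8) = -1.1398
  s = (6 - (3)·0.2349 - (-4)·-1.2354 - (-1)·-1.1398) / (11) = -0.0715

(0.2349, -1.2354, -1.1398, -0.0715)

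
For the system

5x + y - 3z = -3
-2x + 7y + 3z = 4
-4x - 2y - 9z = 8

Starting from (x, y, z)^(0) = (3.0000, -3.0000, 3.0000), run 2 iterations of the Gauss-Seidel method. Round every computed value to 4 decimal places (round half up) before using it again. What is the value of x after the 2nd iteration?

Iteration 1:
  x = (-3 - (1)·-3.0000 - (-3)·3.0000) / (5) = 1.8000
  y = (4 - (-2)·1.8000 - (3)·3.0000) / (7) = -0.2000
  z = (8 - (-4)·1.8000 - (-2)·-0.2000) / (-9) = -1.6444
Iteration 2:
  x = (-3 - (1)·-0.2000 - (-3)·-1.6444) / (5) = -1.5466
  y = (4 - (-2)·-1.5466 - (3)·-1.6444) / (7) = 0.8343
  z = (8 - (-4)·-1.5466 - (-2)·0.8343) / (-9) = -0.3869

-1.5466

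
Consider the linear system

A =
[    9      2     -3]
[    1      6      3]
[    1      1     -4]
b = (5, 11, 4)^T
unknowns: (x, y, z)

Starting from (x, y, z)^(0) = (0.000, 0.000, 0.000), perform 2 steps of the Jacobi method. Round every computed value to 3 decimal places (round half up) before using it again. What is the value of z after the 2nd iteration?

Iteration 1:
  x = (5 - (2)·0.000 - (-3)·0.000) / (9) = 0.556
  y = (11 - (1)·0.000 - (3)·0.000) / (6) = 1.833
  z = (4 - (1)·0.000 - (1)·0.000) / (-4) = -1.000
Iteration 2:
  x = (5 - (2)·1.833 - (-3)·-1.000) / (9) = -0.185
  y = (11 - (1)·0.556 - (3)·-1.000) / (6) = 2.241
  z = (4 - (1)·0.556 - (1)·1.833) / (-4) = -0.403

-0.403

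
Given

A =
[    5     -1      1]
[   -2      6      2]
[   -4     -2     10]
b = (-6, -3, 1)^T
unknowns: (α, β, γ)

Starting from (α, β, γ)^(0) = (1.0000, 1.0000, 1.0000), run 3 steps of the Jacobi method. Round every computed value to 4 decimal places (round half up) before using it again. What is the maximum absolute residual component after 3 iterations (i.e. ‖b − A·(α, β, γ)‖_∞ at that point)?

1.0642

Iteration 1:
  α = (-6 - (-1)·1.0000 - (1)·1.0000) / (5) = -1.2000
  β = (-3 - (-2)·1.0000 - (2)·1.0000) / (6) = -0.5000
  γ = (1 - (-4)·1.0000 - (-2)·1.0000) / (10) = 0.7000
Iteration 2:
  α = (-6 - (-1)·-0.5000 - (1)·0.7000) / (5) = -1.4400
  β = (-3 - (-2)·-1.2000 - (2)·0.7000) / (6) = -1.1333
  γ = (1 - (-4)·-1.2000 - (-2)·-0.5000) / (10) = -0.4800
Iteration 3:
  α = (-6 - (-1)·-1.1333 - (1)·-0.4800) / (5) = -1.3307
  β = (-3 - (-2)·-1.4400 - (2)·-0.4800) / (6) = -0.8200
  γ = (1 - (-4)·-1.4400 - (-2)·-1.1333) / (10) = -0.7027
Residual b − A·x = (0.5362, 0.6640, 1.0642); ∞-norm = 1.0642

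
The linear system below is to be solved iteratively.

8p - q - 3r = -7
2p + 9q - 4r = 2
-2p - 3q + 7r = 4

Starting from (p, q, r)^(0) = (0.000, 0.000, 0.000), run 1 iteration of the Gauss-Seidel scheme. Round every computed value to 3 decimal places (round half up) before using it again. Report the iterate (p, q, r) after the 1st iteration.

Iteration 1:
  p = (-7 - (-1)·0.000 - (-3)·0.000) / (8) = -0.875
  q = (2 - (2)·-0.875 - (-4)·0.000) / (9) = 0.417
  r = (4 - (-2)·-0.875 - (-3)·0.417) / (7) = 0.500

(-0.875, 0.417, 0.500)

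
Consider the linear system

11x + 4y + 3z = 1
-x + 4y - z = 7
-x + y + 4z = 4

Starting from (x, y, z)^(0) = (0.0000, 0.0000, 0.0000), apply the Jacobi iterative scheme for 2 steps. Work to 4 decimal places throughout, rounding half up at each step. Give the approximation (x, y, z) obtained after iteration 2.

(-0.8182, 2.0227, 0.5852)

Iteration 1:
  x = (1 - (4)·0.0000 - (3)·0.0000) / (11) = 0.0909
  y = (7 - (-1)·0.0000 - (-1)·0.0000) / (4) = 1.7500
  z = (4 - (-1)·0.0000 - (1)·0.0000) / (4) = 1.0000
Iteration 2:
  x = (1 - (4)·1.7500 - (3)·1.0000) / (11) = -0.8182
  y = (7 - (-1)·0.0909 - (-1)·1.0000) / (4) = 2.0227
  z = (4 - (-1)·0.0909 - (1)·1.7500) / (4) = 0.5852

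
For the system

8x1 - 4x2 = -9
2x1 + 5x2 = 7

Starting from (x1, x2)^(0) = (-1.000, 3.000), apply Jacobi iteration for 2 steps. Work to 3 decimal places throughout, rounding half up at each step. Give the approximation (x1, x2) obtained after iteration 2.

(-0.225, 1.250)

Iteration 1:
  x1 = (-9 - (-4)·3.000) / (8) = 0.375
  x2 = (7 - (2)·-1.000) / (5) = 1.800
Iteration 2:
  x1 = (-9 - (-4)·1.800) / (8) = -0.225
  x2 = (7 - (2)·0.375) / (5) = 1.250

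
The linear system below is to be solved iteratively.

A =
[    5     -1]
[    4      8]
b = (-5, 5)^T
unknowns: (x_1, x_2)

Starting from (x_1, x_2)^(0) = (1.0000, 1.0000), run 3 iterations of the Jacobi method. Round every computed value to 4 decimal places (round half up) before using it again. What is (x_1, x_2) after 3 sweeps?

(-0.7950, 1.1125)

Iteration 1:
  x_1 = (-5 - (-1)·1.0000) / (5) = -0.8000
  x_2 = (5 - (4)·1.0000) / (8) = 0.1250
Iteration 2:
  x_1 = (-5 - (-1)·0.1250) / (5) = -0.9750
  x_2 = (5 - (4)·-0.8000) / (8) = 1.0250
Iteration 3:
  x_1 = (-5 - (-1)·1.0250) / (5) = -0.7950
  x_2 = (5 - (4)·-0.9750) / (8) = 1.1125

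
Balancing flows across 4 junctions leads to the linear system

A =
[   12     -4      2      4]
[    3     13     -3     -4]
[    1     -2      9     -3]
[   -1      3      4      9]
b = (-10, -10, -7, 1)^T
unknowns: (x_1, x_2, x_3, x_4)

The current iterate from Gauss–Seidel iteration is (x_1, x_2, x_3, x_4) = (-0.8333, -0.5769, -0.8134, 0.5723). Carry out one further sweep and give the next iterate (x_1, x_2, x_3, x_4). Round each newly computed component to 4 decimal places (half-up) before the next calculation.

One sweep:
  x_1 = (-10 - (-4)·-0.5769 - (2)·-0.8134 - (4)·0.5723) / (12) = -1.0808
  x_2 = (-10 - (3)·-1.0808 - (-3)·-0.8134 - (-4)·0.5723) / (13) = -0.5314
  x_3 = (-7 - (1)·-1.0808 - (-2)·-0.5314 - (-3)·0.5723) / (9) = -0.5850
  x_4 = (1 - (-1)·-1.0808 - (3)·-0.5314 - (4)·-0.5850) / (9) = 0.4282

(-1.0808, -0.5314, -0.5850, 0.4282)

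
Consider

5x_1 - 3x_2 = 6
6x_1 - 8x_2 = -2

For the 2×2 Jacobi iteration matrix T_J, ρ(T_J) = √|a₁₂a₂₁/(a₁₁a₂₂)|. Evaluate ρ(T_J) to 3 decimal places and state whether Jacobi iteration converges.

a₁₂a₂₁/(a₁₁a₂₂) = (-3)·(6) / ((5)·(-8)) = 0.450000
ρ = √|0.450000| = √0.450000 = 0.671
ρ < 1, so Jacobi converges

0.671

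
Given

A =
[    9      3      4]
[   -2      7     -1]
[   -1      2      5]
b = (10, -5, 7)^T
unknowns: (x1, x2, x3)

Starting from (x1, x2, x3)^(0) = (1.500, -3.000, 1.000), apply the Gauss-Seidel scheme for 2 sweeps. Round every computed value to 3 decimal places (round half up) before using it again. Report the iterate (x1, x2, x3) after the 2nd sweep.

Iteration 1:
  x1 = (10 - (3)·-3.000 - (4)·1.000) / (9) = 1.667
  x2 = (-5 - (-2)·1.667 - (-1)·1.000) / (7) = -0.095
  x3 = (7 - (-1)·1.667 - (2)·-0.095) / (5) = 1.771
Iteration 2:
  x1 = (10 - (3)·-0.095 - (4)·1.771) / (9) = 0.356
  x2 = (-5 - (-2)·0.356 - (-1)·1.771) / (7) = -0.360
  x3 = (7 - (-1)·0.356 - (2)·-0.360) / (5) = 1.615

(0.356, -0.360, 1.615)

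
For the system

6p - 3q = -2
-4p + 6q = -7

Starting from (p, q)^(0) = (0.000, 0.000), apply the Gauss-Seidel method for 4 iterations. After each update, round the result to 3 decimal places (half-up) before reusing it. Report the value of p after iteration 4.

Iteration 1:
  p = (-2 - (-3)·0.000) / (6) = -0.333
  q = (-7 - (-4)·-0.333) / (6) = -1.389
Iteration 2:
  p = (-2 - (-3)·-1.389) / (6) = -1.028
  q = (-7 - (-4)·-1.028) / (6) = -1.852
Iteration 3:
  p = (-2 - (-3)·-1.852) / (6) = -1.259
  q = (-7 - (-4)·-1.259) / (6) = -2.006
Iteration 4:
  p = (-2 - (-3)·-2.006) / (6) = -1.336
  q = (-7 - (-4)·-1.336) / (6) = -2.057

-1.336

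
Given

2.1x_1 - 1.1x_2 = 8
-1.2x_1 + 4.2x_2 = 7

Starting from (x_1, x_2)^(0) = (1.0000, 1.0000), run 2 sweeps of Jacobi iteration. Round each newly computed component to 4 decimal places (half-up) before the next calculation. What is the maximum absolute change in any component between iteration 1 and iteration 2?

0.9524

Iteration 1:
  x_1 = (8 - (-1.1)·1.0000) / (2.1) = 4.3333
  x_2 = (7 - (-1.2)·1.0000) / (4.2) = 1.9524
Iteration 2:
  x_1 = (8 - (-1.1)·1.9524) / (2.1) = 4.8322
  x_2 = (7 - (-1.2)·4.3333) / (4.2) = 2.9048
Change: (0.4989, 0.9524) → max |·| = 0.9524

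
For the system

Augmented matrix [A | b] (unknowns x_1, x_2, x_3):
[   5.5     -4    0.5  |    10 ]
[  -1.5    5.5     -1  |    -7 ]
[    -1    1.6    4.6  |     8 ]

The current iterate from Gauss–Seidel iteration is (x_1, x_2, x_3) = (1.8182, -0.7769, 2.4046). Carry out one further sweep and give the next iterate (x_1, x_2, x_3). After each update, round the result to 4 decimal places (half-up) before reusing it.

One sweep:
  x_1 = (10 - (-4)·-0.7769 - (0.5)·2.4046) / (5.5) = 1.0346
  x_2 = (-7 - (-1.5)·1.0346 - (-1)·2.4046) / (5.5) = -0.5534
  x_3 = (8 - (-1)·1.0346 - (1.6)·-0.5534) / (4.6) = 2.1565

(1.0346, -0.5534, 2.1565)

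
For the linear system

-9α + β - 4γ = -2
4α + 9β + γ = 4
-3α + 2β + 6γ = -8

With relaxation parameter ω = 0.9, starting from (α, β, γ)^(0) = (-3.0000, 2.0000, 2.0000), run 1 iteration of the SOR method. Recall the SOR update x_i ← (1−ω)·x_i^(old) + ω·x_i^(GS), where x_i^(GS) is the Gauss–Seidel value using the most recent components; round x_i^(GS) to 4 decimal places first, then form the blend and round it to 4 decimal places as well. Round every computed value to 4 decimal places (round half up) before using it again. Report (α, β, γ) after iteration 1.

Iteration 1:
  α: GS value = (-2 - (1)·2.0000 - (-4)·2.0000) / (-9) = -0.4444;  α ← (1−ω)·-3.0000 + ω·-0.4444 = -0.7000
  β: GS value = (4 - (4)·-0.7000 - (1)·2.0000) / (9) = 0.5333;  β ← (1−ω)·2.0000 + ω·0.5333 = 0.6800
  γ: GS value = (-8 - (-3)·-0.7000 - (2)·0.6800) / (6) = -1.9100;  γ ← (1−ω)·2.0000 + ω·-1.9100 = -1.5190

(-0.7000, 0.6800, -1.5190)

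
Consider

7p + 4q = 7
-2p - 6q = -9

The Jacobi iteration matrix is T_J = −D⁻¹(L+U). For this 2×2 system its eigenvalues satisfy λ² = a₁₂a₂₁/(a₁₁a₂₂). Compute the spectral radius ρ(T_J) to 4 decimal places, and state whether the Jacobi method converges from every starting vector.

0.4364

a₁₂a₂₁/(a₁₁a₂₂) = (4)·(-2) / ((7)·(-6)) = 0.190476
ρ = √|0.190476| = √0.190476 = 0.4364
ρ < 1, so Jacobi converges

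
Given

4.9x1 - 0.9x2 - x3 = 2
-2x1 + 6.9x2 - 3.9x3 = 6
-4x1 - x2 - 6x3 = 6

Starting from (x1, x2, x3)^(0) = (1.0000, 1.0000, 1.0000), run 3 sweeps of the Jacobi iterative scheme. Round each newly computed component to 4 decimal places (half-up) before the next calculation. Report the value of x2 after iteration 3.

Iteration 1:
  x1 = (2 - (-0.9)·1.0000 - (-1)·1.0000) / (4.9) = 0.7959
  x2 = (6 - (-2)·1.0000 - (-3.9)·1.0000) / (6.9) = 1.7246
  x3 = (6 - (-4)·1.0000 - (-1)·1.0000) / (-6) = -1.8333
Iteration 2:
  x1 = (2 - (-0.9)·1.7246 - (-1)·-1.8333) / (4.9) = 0.3508
  x2 = (6 - (-2)·0.7959 - (-3.9)·-1.8333) / (6.9) = 0.0640
  x3 = (6 - (-4)·0.7959 - (-1)·1.7246) / (-6) = -1.8180
Iteration 3:
  x1 = (2 - (-0.9)·0.0640 - (-1)·-1.8180) / (4.9) = 0.0489
  x2 = (6 - (-2)·0.3508 - (-3.9)·-1.8180) / (6.9) = -0.0563
  x3 = (6 - (-4)·0.3508 - (-1)·0.0640) / (-6) = -1.2445

-0.0563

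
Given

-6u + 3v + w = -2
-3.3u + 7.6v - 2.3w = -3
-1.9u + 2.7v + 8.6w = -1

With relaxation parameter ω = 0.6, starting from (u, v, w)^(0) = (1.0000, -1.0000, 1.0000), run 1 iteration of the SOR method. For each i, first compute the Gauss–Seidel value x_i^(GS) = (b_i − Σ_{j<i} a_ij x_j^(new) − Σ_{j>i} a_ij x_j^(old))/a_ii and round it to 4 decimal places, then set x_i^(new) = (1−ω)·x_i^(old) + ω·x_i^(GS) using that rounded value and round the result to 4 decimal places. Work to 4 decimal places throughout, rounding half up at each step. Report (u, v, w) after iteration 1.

(0.4000, -0.3510, 0.4494)

Iteration 1:
  u: GS value = (-2 - (3)·-1.0000 - (1)·1.0000) / (-6) = 0.0000;  u ← (1−ω)·1.0000 + ω·0.0000 = 0.4000
  v: GS value = (-3 - (-3.3)·0.4000 - (-2.3)·1.0000) / (7.6) = 0.0816;  v ← (1−ω)·-1.0000 + ω·0.0816 = -0.3510
  w: GS value = (-1 - (-1.9)·0.4000 - (2.7)·-0.3510) / (8.6) = 0.0823;  w ← (1−ω)·1.0000 + ω·0.0823 = 0.4494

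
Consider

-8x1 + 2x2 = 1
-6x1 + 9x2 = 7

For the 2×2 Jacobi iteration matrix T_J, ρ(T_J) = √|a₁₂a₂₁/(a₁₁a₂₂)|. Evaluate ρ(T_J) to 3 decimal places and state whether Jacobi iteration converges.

a₁₂a₂₁/(a₁₁a₂₂) = (2)·(-6) / ((-8)·(9)) = 0.166667
ρ = √|0.166667| = √0.166667 = 0.408
ρ < 1, so Jacobi converges

0.408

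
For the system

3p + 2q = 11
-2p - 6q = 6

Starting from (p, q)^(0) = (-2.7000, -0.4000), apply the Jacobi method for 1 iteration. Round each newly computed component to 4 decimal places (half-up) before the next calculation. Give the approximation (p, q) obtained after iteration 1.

Iteration 1:
  p = (11 - (2)·-0.4000) / (3) = 3.9333
  q = (6 - (-2)·-2.7000) / (-6) = -0.1000

(3.9333, -0.1000)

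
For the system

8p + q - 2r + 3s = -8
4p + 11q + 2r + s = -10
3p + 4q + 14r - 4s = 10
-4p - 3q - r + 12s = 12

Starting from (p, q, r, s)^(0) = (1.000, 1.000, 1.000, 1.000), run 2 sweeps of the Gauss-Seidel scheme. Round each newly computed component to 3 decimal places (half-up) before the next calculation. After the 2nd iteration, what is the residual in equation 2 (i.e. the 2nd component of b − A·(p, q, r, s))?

Iteration 1:
  p = (-8 - (1)·1.000 - (-2)·1.000 - (3)·1.000) / (8) = -1.250
  q = (-10 - (4)·-1.250 - (2)·1.000 - (1)·1.000) / (11) = -0.727
  r = (10 - (3)·-1.250 - (4)·-0.727 - (-4)·1.000) / (14) = 1.476
  s = (12 - (-4)·-1.250 - (-3)·-0.727 - (-1)·1.476) / (12) = 0.525
Iteration 2:
  p = (-8 - (1)·-0.727 - (-2)·1.476 - (3)·0.525) / (8) = -0.737
  q = (-10 - (4)·-0.737 - (2)·1.476 - (1)·0.525) / (11) = -0.957
  r = (10 - (3)·-0.737 - (4)·-0.957 - (-4)·0.525) / (14) = 1.296
  s = (12 - (-4)·-0.737 - (-3)·-0.957 - (-1)·1.296) / (12) = 0.623
Residual b − A·x = (-0.424, 0.260, 0.387, 0.001)

0.260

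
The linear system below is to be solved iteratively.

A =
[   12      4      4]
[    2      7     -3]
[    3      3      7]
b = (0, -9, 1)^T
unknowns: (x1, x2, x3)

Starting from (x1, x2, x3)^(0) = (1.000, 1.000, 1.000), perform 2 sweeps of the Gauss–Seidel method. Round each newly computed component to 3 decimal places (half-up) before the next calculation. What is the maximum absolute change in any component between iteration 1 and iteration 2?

Iteration 1:
  x1 = (0 - (4)·1.000 - (4)·1.000) / (12) = -0.667
  x2 = (-9 - (2)·-0.667 - (-3)·1.000) / (7) = -0.667
  x3 = (1 - (3)·-0.667 - (3)·-0.667) / (7) = 0.715
Iteration 2:
  x1 = (0 - (4)·-0.667 - (4)·0.715) / (12) = -0.016
  x2 = (-9 - (2)·-0.016 - (-3)·0.715) / (7) = -0.975
  x3 = (1 - (3)·-0.016 - (3)·-0.975) / (7) = 0.568
Change: (0.651, -0.308, -0.147) → max |·| = 0.651

0.651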